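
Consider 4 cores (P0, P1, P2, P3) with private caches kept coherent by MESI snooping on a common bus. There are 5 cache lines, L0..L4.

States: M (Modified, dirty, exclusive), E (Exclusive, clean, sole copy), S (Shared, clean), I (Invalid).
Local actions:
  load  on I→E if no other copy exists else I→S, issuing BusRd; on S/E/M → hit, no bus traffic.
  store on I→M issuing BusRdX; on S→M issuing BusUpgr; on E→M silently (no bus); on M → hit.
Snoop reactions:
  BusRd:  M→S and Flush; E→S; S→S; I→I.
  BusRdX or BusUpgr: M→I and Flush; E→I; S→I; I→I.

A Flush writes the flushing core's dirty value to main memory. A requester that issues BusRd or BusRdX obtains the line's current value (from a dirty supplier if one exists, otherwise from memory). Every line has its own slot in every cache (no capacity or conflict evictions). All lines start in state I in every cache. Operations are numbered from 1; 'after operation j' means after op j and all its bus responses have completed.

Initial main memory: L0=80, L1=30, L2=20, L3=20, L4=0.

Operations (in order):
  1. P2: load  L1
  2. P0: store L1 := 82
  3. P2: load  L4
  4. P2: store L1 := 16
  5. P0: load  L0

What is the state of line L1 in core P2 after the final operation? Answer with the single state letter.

state = M

[1] P2: load  L1 | P0:I, P1:I, P2:E(30), P3:I | bus: BusRd
[2] P0: store L1 := 82 | P0:M(82), P1:I, P2:I, P3:I | bus: BusRdX
[3] P2: load  L4 | P0:I, P1:I, P2:E(0), P3:I | bus: BusRd
[4] P2: store L1 := 16 | P0:I, P1:I, P2:M(16), P3:I | bus: BusRdX,Flush
[5] P0: load  L0 | P0:E(80), P1:I, P2:I, P3:I | bus: BusRd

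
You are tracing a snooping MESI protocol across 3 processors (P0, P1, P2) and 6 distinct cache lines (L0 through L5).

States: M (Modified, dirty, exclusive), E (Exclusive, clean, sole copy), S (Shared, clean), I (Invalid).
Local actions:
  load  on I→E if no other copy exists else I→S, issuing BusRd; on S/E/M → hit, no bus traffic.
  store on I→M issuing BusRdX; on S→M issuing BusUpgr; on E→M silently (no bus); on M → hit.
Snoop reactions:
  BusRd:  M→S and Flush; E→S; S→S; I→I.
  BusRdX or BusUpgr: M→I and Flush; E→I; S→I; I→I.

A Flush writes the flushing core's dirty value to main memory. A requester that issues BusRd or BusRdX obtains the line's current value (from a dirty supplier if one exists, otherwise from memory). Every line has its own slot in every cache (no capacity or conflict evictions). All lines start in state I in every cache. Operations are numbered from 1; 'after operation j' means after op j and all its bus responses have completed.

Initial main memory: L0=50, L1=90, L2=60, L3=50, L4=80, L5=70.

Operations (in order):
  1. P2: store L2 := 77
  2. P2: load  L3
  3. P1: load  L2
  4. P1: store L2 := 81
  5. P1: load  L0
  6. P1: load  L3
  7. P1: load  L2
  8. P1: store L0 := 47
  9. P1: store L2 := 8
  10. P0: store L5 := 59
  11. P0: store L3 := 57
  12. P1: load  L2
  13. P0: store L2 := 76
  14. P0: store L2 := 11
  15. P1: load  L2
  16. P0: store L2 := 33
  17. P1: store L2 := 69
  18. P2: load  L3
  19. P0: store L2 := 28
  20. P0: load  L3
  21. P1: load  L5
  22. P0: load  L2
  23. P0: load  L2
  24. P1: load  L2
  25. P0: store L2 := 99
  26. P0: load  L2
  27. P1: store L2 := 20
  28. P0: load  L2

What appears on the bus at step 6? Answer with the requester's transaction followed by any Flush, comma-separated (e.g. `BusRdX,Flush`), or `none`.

step 1: P2: store L2 := 77  ⟶  IIM  (L2)  txn=BusRdX  M[L2]=60
step 2: P2: load  L3  ⟶  IIE  (L3)  txn=BusRd  M[L3]=50
step 3: P1: load  L2  ⟶  ISS  (L2)  txn=BusRd+Flush  M[L2]=77
step 4: P1: store L2 := 81  ⟶  IMI  (L2)  txn=BusUpgr  M[L2]=77
step 5: P1: load  L0  ⟶  IEI  (L0)  txn=BusRd  M[L0]=50
step 6: P1: load  L3  ⟶  ISS  (L3)  txn=BusRd  M[L3]=50
step 7: P1: load  L2  ⟶  IMI  (L2)  txn=∅  M[L2]=77
step 8: P1: store L0 := 47  ⟶  IMI  (L0)  txn=∅  M[L0]=50
step 9: P1: store L2 := 8  ⟶  IMI  (L2)  txn=∅  M[L2]=77
step 10: P0: store L5 := 59  ⟶  MII  (L5)  txn=BusRdX  M[L5]=70
step 11: P0: store L3 := 57  ⟶  MII  (L3)  txn=BusRdX  M[L3]=50
step 12: P1: load  L2  ⟶  IMI  (L2)  txn=∅  M[L2]=77
step 13: P0: store L2 := 76  ⟶  MII  (L2)  txn=BusRdX+Flush  M[L2]=8
step 14: P0: store L2 := 11  ⟶  MII  (L2)  txn=∅  M[L2]=8
step 15: P1: load  L2  ⟶  SSI  (L2)  txn=BusRd+Flush  M[L2]=11
step 16: P0: store L2 := 33  ⟶  MII  (L2)  txn=BusUpgr  M[L2]=11
step 17: P1: store L2 := 69  ⟶  IMI  (L2)  txn=BusRdX+Flush  M[L2]=33
step 18: P2: load  L3  ⟶  SIS  (L3)  txn=BusRd+Flush  M[L3]=57
step 19: P0: store L2 := 28  ⟶  MII  (L2)  txn=BusRdX+Flush  M[L2]=69
step 20: P0: load  L3  ⟶  SIS  (L3)  txn=∅  M[L3]=57
step 21: P1: load  L5  ⟶  SSI  (L5)  txn=BusRd+Flush  M[L5]=59
step 22: P0: load  L2  ⟶  MII  (L2)  txn=∅  M[L2]=69
step 23: P0: load  L2  ⟶  MII  (L2)  txn=∅  M[L2]=69
step 24: P1: load  L2  ⟶  SSI  (L2)  txn=BusRd+Flush  M[L2]=28
step 25: P0: store L2 := 99  ⟶  MII  (L2)  txn=BusUpgr  M[L2]=28
step 26: P0: load  L2  ⟶  MII  (L2)  txn=∅  M[L2]=28
step 27: P1: store L2 := 20  ⟶  IMI  (L2)  txn=BusRdX+Flush  M[L2]=99
step 28: P0: load  L2  ⟶  SSI  (L2)  txn=BusRd+Flush  M[L2]=20

bus = BusRd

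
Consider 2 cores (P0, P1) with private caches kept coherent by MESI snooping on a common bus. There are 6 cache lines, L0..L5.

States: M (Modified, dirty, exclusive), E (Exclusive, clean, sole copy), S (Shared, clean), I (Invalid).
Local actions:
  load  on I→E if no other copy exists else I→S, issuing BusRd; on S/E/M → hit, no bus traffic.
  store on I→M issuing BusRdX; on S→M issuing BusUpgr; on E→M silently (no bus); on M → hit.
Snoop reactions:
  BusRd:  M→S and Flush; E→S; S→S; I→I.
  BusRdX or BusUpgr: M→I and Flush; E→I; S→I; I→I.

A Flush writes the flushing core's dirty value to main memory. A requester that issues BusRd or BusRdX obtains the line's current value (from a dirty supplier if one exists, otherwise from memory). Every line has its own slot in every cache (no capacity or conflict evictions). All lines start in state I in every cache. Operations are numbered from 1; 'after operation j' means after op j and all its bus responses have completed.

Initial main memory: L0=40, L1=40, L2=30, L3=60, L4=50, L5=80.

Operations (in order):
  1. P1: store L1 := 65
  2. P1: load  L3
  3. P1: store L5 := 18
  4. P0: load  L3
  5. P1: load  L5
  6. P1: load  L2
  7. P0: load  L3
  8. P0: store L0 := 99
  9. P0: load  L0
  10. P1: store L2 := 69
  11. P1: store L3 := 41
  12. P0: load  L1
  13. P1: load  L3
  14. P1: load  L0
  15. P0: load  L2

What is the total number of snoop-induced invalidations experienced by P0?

  op1 P1: store L1 := 65 → I/M on L1; bus BusRdX; mem=40
  op2 P1: load  L3 → I/E on L3; bus BusRd; mem=60
  op3 P1: store L5 := 18 → I/M on L5; bus BusRdX; mem=80
  op4 P0: load  L3 → S/S on L3; bus BusRd; mem=60
  op5 P1: load  L5 → I/M on L5; bus (none); mem=80
  op6 P1: load  L2 → I/E on L2; bus BusRd; mem=30
  op7 P0: load  L3 → S/S on L3; bus (none); mem=60
  op8 P0: store L0 := 99 → M/I on L0; bus BusRdX; mem=40
  op9 P0: load  L0 → M/I on L0; bus (none); mem=40
  op10 P1: store L2 := 69 → I/M on L2; bus (none); mem=30
  op11 P1: store L3 := 41 → I/M on L3; bus BusUpgr; mem=60
  op12 P0: load  L1 → S/S on L1; bus BusRd Flush; mem=65
  op13 P1: load  L3 → I/M on L3; bus (none); mem=60
  op14 P1: load  L0 → S/S on L0; bus BusRd Flush; mem=99
  op15 P0: load  L2 → S/S on L2; bus BusRd Flush; mem=69

invalidations = 1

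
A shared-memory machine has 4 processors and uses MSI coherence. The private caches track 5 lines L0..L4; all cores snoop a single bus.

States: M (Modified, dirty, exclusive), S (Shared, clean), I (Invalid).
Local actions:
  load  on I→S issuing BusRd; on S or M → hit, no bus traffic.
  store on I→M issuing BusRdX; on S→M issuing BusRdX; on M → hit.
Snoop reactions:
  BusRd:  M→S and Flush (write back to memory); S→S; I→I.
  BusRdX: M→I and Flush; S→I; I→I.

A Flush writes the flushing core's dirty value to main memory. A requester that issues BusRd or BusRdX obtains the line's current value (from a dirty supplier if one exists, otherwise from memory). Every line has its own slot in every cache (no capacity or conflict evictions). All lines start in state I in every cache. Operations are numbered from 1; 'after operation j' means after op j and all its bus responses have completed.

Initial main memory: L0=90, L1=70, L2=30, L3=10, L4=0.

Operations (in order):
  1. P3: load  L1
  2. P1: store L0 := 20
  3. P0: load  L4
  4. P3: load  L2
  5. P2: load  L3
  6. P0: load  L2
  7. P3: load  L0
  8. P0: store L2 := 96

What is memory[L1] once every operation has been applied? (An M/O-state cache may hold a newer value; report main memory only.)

memory[L1] = 70

step 1: P3: load  L1  ⟶  IIIS  (L1)  txn=BusRd  M[L1]=70
step 2: P1: store L0 := 20  ⟶  IMII  (L0)  txn=BusRdX  M[L0]=90
step 3: P0: load  L4  ⟶  SIII  (L4)  txn=BusRd  M[L4]=0
step 4: P3: load  L2  ⟶  IIIS  (L2)  txn=BusRd  M[L2]=30
step 5: P2: load  L3  ⟶  IISI  (L3)  txn=BusRd  M[L3]=10
step 6: P0: load  L2  ⟶  SIIS  (L2)  txn=BusRd  M[L2]=30
step 7: P3: load  L0  ⟶  ISIS  (L0)  txn=BusRd+Flush  M[L0]=20
step 8: P0: store L2 := 96  ⟶  MIII  (L2)  txn=BusRdX  M[L2]=30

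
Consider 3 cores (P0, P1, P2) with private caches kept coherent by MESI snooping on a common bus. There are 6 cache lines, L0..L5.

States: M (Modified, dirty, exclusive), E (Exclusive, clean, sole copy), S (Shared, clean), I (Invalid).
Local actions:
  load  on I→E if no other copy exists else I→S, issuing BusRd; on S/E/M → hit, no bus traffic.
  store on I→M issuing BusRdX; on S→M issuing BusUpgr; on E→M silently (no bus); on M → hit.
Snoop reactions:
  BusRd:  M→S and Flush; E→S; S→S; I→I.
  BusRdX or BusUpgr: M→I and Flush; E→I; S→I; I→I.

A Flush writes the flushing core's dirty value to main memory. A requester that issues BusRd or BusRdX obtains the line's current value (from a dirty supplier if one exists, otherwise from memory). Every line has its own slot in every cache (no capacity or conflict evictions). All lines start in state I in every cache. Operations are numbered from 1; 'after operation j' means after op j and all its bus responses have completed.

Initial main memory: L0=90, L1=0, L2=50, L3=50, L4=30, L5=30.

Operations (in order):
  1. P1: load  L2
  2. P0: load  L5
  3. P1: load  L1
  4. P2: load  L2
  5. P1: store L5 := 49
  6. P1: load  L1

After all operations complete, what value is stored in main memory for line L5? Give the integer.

memory[L5] = 30

1. P1: load  L2  bus=[BusRd]  L2: P0=I P1=E P2=I  mem[L2]=50
2. P0: load  L5  bus=[BusRd]  L5: P0=E P1=I P2=I  mem[L5]=30
3. P1: load  L1  bus=[BusRd]  L1: P0=I P1=E P2=I  mem[L1]=0
4. P2: load  L2  bus=[BusRd]  L2: P0=I P1=S P2=S  mem[L2]=50
5. P1: store L5 := 49  bus=[BusRdX]  L5: P0=I P1=M P2=I  mem[L5]=30
6. P1: load  L1  bus=[-]  L1: P0=I P1=E P2=I  mem[L1]=0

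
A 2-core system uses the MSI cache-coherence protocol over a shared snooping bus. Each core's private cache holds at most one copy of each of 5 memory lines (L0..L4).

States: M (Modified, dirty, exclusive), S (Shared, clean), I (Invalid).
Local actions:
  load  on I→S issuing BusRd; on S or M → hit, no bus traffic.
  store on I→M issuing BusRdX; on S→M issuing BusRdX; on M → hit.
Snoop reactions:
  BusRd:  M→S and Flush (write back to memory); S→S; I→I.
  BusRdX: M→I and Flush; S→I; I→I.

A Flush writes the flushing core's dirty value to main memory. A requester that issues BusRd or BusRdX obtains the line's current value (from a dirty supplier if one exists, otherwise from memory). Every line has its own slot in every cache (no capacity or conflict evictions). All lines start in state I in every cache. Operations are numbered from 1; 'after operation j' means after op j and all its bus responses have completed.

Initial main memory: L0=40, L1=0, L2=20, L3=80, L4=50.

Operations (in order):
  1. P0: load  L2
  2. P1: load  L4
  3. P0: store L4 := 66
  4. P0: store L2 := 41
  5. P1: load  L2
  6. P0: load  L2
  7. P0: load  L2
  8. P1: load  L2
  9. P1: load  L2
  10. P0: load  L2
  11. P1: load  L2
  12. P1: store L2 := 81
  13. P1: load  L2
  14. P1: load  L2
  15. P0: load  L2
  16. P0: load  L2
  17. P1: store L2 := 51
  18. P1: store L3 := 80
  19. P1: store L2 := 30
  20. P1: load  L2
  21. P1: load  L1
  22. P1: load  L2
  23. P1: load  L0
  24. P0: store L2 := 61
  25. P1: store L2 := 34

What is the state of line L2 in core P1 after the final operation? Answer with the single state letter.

state = M

step 1: P0: load  L2  ⟶  SI  (L2)  txn=BusRd  M[L2]=20
step 2: P1: load  L4  ⟶  IS  (L4)  txn=BusRd  M[L4]=50
step 3: P0: store L4 := 66  ⟶  MI  (L4)  txn=BusRdX  M[L4]=50
step 4: P0: store L2 := 41  ⟶  MI  (L2)  txn=BusRdX  M[L2]=20
step 5: P1: load  L2  ⟶  SS  (L2)  txn=BusRd+Flush  M[L2]=41
step 6: P0: load  L2  ⟶  SS  (L2)  txn=∅  M[L2]=41
step 7: P0: load  L2  ⟶  SS  (L2)  txn=∅  M[L2]=41
step 8: P1: load  L2  ⟶  SS  (L2)  txn=∅  M[L2]=41
step 9: P1: load  L2  ⟶  SS  (L2)  txn=∅  M[L2]=41
step 10: P0: load  L2  ⟶  SS  (L2)  txn=∅  M[L2]=41
step 11: P1: load  L2  ⟶  SS  (L2)  txn=∅  M[L2]=41
step 12: P1: store L2 := 81  ⟶  IM  (L2)  txn=BusRdX  M[L2]=41
step 13: P1: load  L2  ⟶  IM  (L2)  txn=∅  M[L2]=41
step 14: P1: load  L2  ⟶  IM  (L2)  txn=∅  M[L2]=41
step 15: P0: load  L2  ⟶  SS  (L2)  txn=BusRd+Flush  M[L2]=81
step 16: P0: load  L2  ⟶  SS  (L2)  txn=∅  M[L2]=81
step 17: P1: store L2 := 51  ⟶  IM  (L2)  txn=BusRdX  M[L2]=81
step 18: P1: store L3 := 80  ⟶  IM  (L3)  txn=BusRdX  M[L3]=80
step 19: P1: store L2 := 30  ⟶  IM  (L2)  txn=∅  M[L2]=81
step 20: P1: load  L2  ⟶  IM  (L2)  txn=∅  M[L2]=81
step 21: P1: load  L1  ⟶  IS  (L1)  txn=BusRd  M[L1]=0
step 22: P1: load  L2  ⟶  IM  (L2)  txn=∅  M[L2]=81
step 23: P1: load  L0  ⟶  IS  (L0)  txn=BusRd  M[L0]=40
step 24: P0: store L2 := 61  ⟶  MI  (L2)  txn=BusRdX+Flush  M[L2]=30
step 25: P1: store L2 := 34  ⟶  IM  (L2)  txn=BusRdX+Flush  M[L2]=61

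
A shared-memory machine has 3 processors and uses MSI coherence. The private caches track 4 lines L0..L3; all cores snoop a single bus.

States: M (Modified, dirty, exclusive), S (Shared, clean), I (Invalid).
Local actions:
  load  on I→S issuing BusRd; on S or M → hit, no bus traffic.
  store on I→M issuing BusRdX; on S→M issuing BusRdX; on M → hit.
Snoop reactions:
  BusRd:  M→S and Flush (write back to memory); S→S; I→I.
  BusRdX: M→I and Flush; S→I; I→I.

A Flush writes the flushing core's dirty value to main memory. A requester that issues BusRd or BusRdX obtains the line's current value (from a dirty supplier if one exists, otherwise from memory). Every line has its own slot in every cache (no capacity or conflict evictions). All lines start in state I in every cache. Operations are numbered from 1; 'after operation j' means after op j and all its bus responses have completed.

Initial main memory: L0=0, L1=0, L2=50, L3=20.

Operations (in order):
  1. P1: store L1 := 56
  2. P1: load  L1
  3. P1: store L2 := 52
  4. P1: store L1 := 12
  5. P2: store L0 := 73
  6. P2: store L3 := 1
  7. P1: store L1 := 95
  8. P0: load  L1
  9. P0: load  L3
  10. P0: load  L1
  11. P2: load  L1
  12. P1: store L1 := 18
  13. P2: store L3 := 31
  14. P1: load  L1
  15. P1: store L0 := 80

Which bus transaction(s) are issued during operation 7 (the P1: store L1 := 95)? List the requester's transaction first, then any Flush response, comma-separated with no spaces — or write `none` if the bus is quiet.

[1] P1: store L1 := 56 | P0:I, P1:M(56), P2:I | bus: BusRdX
[2] P1: load  L1 | P0:I, P1:M(56), P2:I | bus: none
[3] P1: store L2 := 52 | P0:I, P1:M(52), P2:I | bus: BusRdX
[4] P1: store L1 := 12 | P0:I, P1:M(12), P2:I | bus: none
[5] P2: store L0 := 73 | P0:I, P1:I, P2:M(73) | bus: BusRdX
[6] P2: store L3 := 1 | P0:I, P1:I, P2:M(1) | bus: BusRdX
[7] P1: store L1 := 95 | P0:I, P1:M(95), P2:I | bus: none
[8] P0: load  L1 | P0:S(95), P1:S(95), P2:I | bus: BusRd,Flush
[9] P0: load  L3 | P0:S(1), P1:I, P2:S(1) | bus: BusRd,Flush
[10] P0: load  L1 | P0:S(95), P1:S(95), P2:I | bus: none
[11] P2: load  L1 | P0:S(95), P1:S(95), P2:S(95) | bus: BusRd
[12] P1: store L1 := 18 | P0:I, P1:M(18), P2:I | bus: BusRdX
[13] P2: store L3 := 31 | P0:I, P1:I, P2:M(31) | bus: BusRdX
[14] P1: load  L1 | P0:I, P1:M(18), P2:I | bus: none
[15] P1: store L0 := 80 | P0:I, P1:M(80), P2:I | bus: BusRdX,Flush

bus = none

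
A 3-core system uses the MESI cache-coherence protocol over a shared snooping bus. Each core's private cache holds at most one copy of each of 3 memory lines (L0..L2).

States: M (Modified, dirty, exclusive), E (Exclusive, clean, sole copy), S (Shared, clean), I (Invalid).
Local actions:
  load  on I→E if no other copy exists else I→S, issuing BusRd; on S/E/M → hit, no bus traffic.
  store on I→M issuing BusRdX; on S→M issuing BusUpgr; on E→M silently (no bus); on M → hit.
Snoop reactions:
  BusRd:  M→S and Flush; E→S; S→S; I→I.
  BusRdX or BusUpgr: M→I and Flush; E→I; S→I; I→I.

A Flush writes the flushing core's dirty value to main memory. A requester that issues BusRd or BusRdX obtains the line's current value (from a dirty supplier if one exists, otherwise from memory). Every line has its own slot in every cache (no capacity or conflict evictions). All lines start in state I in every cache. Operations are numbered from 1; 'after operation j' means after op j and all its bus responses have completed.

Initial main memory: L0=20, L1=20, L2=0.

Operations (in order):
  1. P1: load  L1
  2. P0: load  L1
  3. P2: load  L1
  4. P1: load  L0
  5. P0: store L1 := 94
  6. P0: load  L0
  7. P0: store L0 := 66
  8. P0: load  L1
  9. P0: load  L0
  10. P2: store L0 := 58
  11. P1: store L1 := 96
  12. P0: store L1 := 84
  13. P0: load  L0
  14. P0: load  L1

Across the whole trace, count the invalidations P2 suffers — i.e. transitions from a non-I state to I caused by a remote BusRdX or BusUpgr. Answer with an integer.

invalidations = 1

  op1 P1: load  L1 → I/E/I on L1; bus BusRd; mem=20
  op2 P0: load  L1 → S/S/I on L1; bus BusRd; mem=20
  op3 P2: load  L1 → S/S/S on L1; bus BusRd; mem=20
  op4 P1: load  L0 → I/E/I on L0; bus BusRd; mem=20
  op5 P0: store L1 := 94 → M/I/I on L1; bus BusUpgr; mem=20
  op6 P0: load  L0 → S/S/I on L0; bus BusRd; mem=20
  op7 P0: store L0 := 66 → M/I/I on L0; bus BusUpgr; mem=20
  op8 P0: load  L1 → M/I/I on L1; bus (none); mem=20
  op9 P0: load  L0 → M/I/I on L0; bus (none); mem=20
  op10 P2: store L0 := 58 → I/I/M on L0; bus BusRdX Flush; mem=66
  op11 P1: store L1 := 96 → I/M/I on L1; bus BusRdX Flush; mem=94
  op12 P0: store L1 := 84 → M/I/I on L1; bus BusRdX Flush; mem=96
  op13 P0: load  L0 → S/I/S on L0; bus BusRd Flush; mem=58
  op14 P0: load  L1 → M/I/I on L1; bus (none); mem=96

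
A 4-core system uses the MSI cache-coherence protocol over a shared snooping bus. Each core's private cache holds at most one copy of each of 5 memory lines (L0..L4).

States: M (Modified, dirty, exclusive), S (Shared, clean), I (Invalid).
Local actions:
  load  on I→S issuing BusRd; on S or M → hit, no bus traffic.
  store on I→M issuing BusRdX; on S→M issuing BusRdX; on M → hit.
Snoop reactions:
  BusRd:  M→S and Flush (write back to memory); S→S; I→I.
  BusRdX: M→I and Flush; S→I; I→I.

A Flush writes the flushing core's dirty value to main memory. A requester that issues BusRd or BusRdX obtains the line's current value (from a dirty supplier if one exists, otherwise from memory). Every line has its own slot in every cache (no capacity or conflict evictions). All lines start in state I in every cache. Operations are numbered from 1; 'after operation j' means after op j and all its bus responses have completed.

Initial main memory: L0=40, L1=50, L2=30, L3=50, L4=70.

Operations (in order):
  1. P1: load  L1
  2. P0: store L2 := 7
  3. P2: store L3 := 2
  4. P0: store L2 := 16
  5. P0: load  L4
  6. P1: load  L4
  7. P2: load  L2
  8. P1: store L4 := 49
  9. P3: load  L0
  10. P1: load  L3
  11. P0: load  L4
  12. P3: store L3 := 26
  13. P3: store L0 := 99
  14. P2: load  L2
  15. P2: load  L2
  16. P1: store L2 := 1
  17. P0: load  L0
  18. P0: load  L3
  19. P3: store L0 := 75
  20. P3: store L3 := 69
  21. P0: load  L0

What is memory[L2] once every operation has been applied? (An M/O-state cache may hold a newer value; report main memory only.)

memory[L2] = 16

  op1 P1: load  L1 → I/S/I/I on L1; bus BusRd; mem=50
  op2 P0: store L2 := 7 → M/I/I/I on L2; bus BusRdX; mem=30
  op3 P2: store L3 := 2 → I/I/M/I on L3; bus BusRdX; mem=50
  op4 P0: store L2 := 16 → M/I/I/I on L2; bus (none); mem=30
  op5 P0: load  L4 → S/I/I/I on L4; bus BusRd; mem=70
  op6 P1: load  L4 → S/S/I/I on L4; bus BusRd; mem=70
  op7 P2: load  L2 → S/I/S/I on L2; bus BusRd Flush; mem=16
  op8 P1: store L4 := 49 → I/M/I/I on L4; bus BusRdX; mem=70
  op9 P3: load  L0 → I/I/I/S on L0; bus BusRd; mem=40
  op10 P1: load  L3 → I/S/S/I on L3; bus BusRd Flush; mem=2
  op11 P0: load  L4 → S/S/I/I on L4; bus BusRd Flush; mem=49
  op12 P3: store L3 := 26 → I/I/I/M on L3; bus BusRdX; mem=2
  op13 P3: store L0 := 99 → I/I/I/M on L0; bus BusRdX; mem=40
  op14 P2: load  L2 → S/I/S/I on L2; bus (none); mem=16
  op15 P2: load  L2 → S/I/S/I on L2; bus (none); mem=16
  op16 P1: store L2 := 1 → I/M/I/I on L2; bus BusRdX; mem=16
  op17 P0: load  L0 → S/I/I/S on L0; bus BusRd Flush; mem=99
  op18 P0: load  L3 → S/I/I/S on L3; bus BusRd Flush; mem=26
  op19 P3: store L0 := 75 → I/I/I/M on L0; bus BusRdX; mem=99
  op20 P3: store L3 := 69 → I/I/I/M on L3; bus BusRdX; mem=26
  op21 P0: load  L0 → S/I/I/S on L0; bus BusRd Flush; mem=75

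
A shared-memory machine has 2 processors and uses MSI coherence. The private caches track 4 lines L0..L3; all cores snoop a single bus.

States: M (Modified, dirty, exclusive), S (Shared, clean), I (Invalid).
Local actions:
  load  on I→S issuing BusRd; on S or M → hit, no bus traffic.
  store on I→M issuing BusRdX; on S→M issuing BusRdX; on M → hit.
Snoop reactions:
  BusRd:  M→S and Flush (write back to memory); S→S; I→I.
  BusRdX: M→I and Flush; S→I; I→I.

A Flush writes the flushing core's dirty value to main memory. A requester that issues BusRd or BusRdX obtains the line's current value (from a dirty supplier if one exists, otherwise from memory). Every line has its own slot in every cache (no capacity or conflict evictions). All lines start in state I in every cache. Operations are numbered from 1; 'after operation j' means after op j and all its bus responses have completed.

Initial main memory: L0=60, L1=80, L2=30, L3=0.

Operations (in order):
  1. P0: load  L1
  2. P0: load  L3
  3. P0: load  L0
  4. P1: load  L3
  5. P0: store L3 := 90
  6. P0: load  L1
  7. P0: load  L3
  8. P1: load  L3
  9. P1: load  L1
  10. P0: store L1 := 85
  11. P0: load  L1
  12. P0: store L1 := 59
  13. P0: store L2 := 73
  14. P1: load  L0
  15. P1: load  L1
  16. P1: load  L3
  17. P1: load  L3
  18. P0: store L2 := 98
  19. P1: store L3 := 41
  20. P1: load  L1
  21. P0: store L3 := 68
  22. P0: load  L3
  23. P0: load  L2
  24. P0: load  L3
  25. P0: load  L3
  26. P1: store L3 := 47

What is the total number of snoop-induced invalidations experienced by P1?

step 1: P0: load  L1  ⟶  SI  (L1)  txn=BusRd  M[L1]=80
step 2: P0: load  L3  ⟶  SI  (L3)  txn=BusRd  M[L3]=0
step 3: P0: load  L0  ⟶  SI  (L0)  txn=BusRd  M[L0]=60
step 4: P1: load  L3  ⟶  SS  (L3)  txn=BusRd  M[L3]=0
step 5: P0: store L3 := 90  ⟶  MI  (L3)  txn=BusRdX  M[L3]=0
step 6: P0: load  L1  ⟶  SI  (L1)  txn=∅  M[L1]=80
step 7: P0: load  L3  ⟶  MI  (L3)  txn=∅  M[L3]=0
step 8: P1: load  L3  ⟶  SS  (L3)  txn=BusRd+Flush  M[L3]=90
step 9: P1: load  L1  ⟶  SS  (L1)  txn=BusRd  M[L1]=80
step 10: P0: store L1 := 85  ⟶  MI  (L1)  txn=BusRdX  M[L1]=80
step 11: P0: load  L1  ⟶  MI  (L1)  txn=∅  M[L1]=80
step 12: P0: store L1 := 59  ⟶  MI  (L1)  txn=∅  M[L1]=80
step 13: P0: store L2 := 73  ⟶  MI  (L2)  txn=BusRdX  M[L2]=30
step 14: P1: load  L0  ⟶  SS  (L0)  txn=BusRd  M[L0]=60
step 15: P1: load  L1  ⟶  SS  (L1)  txn=BusRd+Flush  M[L1]=59
step 16: P1: load  L3  ⟶  SS  (L3)  txn=∅  M[L3]=90
step 17: P1: load  L3  ⟶  SS  (L3)  txn=∅  M[L3]=90
step 18: P0: store L2 := 98  ⟶  MI  (L2)  txn=∅  M[L2]=30
step 19: P1: store L3 := 41  ⟶  IM  (L3)  txn=BusRdX  M[L3]=90
step 20: P1: load  L1  ⟶  SS  (L1)  txn=∅  M[L1]=59
step 21: P0: store L3 := 68  ⟶  MI  (L3)  txn=BusRdX+Flush  M[L3]=41
step 22: P0: load  L3  ⟶  MI  (L3)  txn=∅  M[L3]=41
step 23: P0: load  L2  ⟶  MI  (L2)  txn=∅  M[L2]=30
step 24: P0: load  L3  ⟶  MI  (L3)  txn=∅  M[L3]=41
step 25: P0: load  L3  ⟶  MI  (L3)  txn=∅  M[L3]=41
step 26: P1: store L3 := 47  ⟶  IM  (L3)  txn=BusRdX+Flush  M[L3]=68

invalidations = 3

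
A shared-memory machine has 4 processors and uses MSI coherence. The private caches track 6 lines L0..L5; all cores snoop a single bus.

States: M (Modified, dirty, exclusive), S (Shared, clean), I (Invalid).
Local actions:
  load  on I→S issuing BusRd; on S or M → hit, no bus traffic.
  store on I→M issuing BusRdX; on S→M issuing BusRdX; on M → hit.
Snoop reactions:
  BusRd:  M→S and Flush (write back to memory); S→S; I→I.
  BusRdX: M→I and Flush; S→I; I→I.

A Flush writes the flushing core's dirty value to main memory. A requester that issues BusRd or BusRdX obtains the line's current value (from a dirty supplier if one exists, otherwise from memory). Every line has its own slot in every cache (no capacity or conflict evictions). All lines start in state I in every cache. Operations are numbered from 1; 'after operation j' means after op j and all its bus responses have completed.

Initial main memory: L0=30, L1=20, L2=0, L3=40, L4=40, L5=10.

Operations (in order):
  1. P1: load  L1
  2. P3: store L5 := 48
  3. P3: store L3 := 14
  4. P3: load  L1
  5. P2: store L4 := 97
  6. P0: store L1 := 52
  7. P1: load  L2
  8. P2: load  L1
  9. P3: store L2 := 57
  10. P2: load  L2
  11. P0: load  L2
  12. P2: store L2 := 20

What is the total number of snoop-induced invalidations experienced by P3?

invalidations = 2

  op1 P1: load  L1 → I/S/I/I on L1; bus BusRd; mem=20
  op2 P3: store L5 := 48 → I/I/I/M on L5; bus BusRdX; mem=10
  op3 P3: store L3 := 14 → I/I/I/M on L3; bus BusRdX; mem=40
  op4 P3: load  L1 → I/S/I/S on L1; bus BusRd; mem=20
  op5 P2: store L4 := 97 → I/I/M/I on L4; bus BusRdX; mem=40
  op6 P0: store L1 := 52 → M/I/I/I on L1; bus BusRdX; mem=20
  op7 P1: load  L2 → I/S/I/I on L2; bus BusRd; mem=0
  op8 P2: load  L1 → S/I/S/I on L1; bus BusRd Flush; mem=52
  op9 P3: store L2 := 57 → I/I/I/M on L2; bus BusRdX; mem=0
  op10 P2: load  L2 → I/I/S/S on L2; bus BusRd Flush; mem=57
  op11 P0: load  L2 → S/I/S/S on L2; bus BusRd; mem=57
  op12 P2: store L2 := 20 → I/I/M/I on L2; bus BusRdX; mem=57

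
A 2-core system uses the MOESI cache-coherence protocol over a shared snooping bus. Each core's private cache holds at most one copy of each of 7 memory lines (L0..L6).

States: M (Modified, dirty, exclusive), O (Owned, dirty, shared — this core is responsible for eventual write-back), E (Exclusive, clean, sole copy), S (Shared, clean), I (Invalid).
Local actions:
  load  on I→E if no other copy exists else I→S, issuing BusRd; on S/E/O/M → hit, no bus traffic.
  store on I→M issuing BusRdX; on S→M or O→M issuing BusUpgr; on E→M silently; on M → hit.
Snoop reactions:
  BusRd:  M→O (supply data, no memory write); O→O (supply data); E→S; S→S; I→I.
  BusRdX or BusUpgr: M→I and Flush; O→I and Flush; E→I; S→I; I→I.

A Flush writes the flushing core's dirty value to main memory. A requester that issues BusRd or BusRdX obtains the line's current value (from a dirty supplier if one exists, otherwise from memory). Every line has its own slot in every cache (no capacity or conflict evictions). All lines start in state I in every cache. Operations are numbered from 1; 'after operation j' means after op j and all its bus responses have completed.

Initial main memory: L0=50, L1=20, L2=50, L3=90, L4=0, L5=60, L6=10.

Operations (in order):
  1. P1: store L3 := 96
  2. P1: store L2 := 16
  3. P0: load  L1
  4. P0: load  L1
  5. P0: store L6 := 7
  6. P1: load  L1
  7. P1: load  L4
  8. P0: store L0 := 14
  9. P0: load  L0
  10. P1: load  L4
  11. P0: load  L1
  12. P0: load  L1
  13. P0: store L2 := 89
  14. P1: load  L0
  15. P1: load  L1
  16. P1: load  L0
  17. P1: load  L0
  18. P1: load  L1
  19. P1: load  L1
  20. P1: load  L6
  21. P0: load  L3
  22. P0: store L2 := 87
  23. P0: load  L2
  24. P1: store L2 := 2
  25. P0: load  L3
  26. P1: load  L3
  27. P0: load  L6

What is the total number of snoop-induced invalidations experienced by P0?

step 1: P1: store L3 := 96  ⟶  IM  (L3)  txn=BusRdX  M[L3]=90
step 2: P1: store L2 := 16  ⟶  IM  (L2)  txn=BusRdX  M[L2]=50
step 3: P0: load  L1  ⟶  EI  (L1)  txn=BusRd  M[L1]=20
step 4: P0: load  L1  ⟶  EI  (L1)  txn=∅  M[L1]=20
step 5: P0: store L6 := 7  ⟶  MI  (L6)  txn=BusRdX  M[L6]=10
step 6: P1: load  L1  ⟶  SS  (L1)  txn=BusRd  M[L1]=20
step 7: P1: load  L4  ⟶  IE  (L4)  txn=BusRd  M[L4]=0
step 8: P0: store L0 := 14  ⟶  MI  (L0)  txn=BusRdX  M[L0]=50
step 9: P0: load  L0  ⟶  MI  (L0)  txn=∅  M[L0]=50
step 10: P1: load  L4  ⟶  IE  (L4)  txn=∅  M[L4]=0
step 11: P0: load  L1  ⟶  SS  (L1)  txn=∅  M[L1]=20
step 12: P0: load  L1  ⟶  SS  (L1)  txn=∅  M[L1]=20
step 13: P0: store L2 := 89  ⟶  MI  (L2)  txn=BusRdX+Flush  M[L2]=16
step 14: P1: load  L0  ⟶  OS  (L0)  txn=BusRd  M[L0]=50
step 15: P1: load  L1  ⟶  SS  (L1)  txn=∅  M[L1]=20
step 16: P1: load  L0  ⟶  OS  (L0)  txn=∅  M[L0]=50
step 17: P1: load  L0  ⟶  OS  (L0)  txn=∅  M[L0]=50
step 18: P1: load  L1  ⟶  SS  (L1)  txn=∅  M[L1]=20
step 19: P1: load  L1  ⟶  SS  (L1)  txn=∅  M[L1]=20
step 20: P1: load  L6  ⟶  OS  (L6)  txn=BusRd  M[L6]=10
step 21: P0: load  L3  ⟶  SO  (L3)  txn=BusRd  M[L3]=90
step 22: P0: store L2 := 87  ⟶  MI  (L2)  txn=∅  M[L2]=16
step 23: P0: load  L2  ⟶  MI  (L2)  txn=∅  M[L2]=16
step 24: P1: store L2 := 2  ⟶  IM  (L2)  txn=BusRdX+Flush  M[L2]=87
step 25: P0: load  L3  ⟶  SO  (L3)  txn=∅  M[L3]=90
step 26: P1: load  L3  ⟶  SO  (L3)  txn=∅  M[L3]=90
step 27: P0: load  L6  ⟶  OS  (L6)  txn=∅  M[L6]=10

invalidations = 1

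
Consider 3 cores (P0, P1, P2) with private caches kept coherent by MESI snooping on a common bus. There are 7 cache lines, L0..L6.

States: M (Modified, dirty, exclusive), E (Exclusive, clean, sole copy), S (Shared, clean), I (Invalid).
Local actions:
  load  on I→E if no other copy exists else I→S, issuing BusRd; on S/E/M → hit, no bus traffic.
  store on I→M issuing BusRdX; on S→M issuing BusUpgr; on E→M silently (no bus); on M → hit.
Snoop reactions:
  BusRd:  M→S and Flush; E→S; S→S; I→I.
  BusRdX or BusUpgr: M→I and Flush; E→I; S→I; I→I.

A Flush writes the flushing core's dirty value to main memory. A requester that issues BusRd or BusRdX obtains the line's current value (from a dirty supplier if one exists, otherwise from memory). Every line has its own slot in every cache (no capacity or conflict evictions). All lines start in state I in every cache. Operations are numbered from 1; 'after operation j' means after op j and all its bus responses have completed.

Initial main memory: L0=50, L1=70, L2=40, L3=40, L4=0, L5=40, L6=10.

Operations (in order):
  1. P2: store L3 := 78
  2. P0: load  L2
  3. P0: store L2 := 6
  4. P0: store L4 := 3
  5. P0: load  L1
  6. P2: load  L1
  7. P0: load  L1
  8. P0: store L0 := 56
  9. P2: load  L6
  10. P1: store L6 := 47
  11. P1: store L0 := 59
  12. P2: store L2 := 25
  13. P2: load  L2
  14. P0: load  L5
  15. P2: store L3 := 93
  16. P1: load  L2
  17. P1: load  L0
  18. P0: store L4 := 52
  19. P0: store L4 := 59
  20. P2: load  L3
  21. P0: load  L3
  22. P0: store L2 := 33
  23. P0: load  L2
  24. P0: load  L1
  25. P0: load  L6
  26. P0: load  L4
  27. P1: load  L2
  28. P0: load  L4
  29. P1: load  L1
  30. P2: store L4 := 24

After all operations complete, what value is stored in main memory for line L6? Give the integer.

memory[L6] = 47

1. P2: store L3 := 78  bus=[BusRdX]  L3: P0=I P1=I P2=M  mem[L3]=40
2. P0: load  L2  bus=[BusRd]  L2: P0=E P1=I P2=I  mem[L2]=40
3. P0: store L2 := 6  bus=[-]  L2: P0=M P1=I P2=I  mem[L2]=40
4. P0: store L4 := 3  bus=[BusRdX]  L4: P0=M P1=I P2=I  mem[L4]=0
5. P0: load  L1  bus=[BusRd]  L1: P0=E P1=I P2=I  mem[L1]=70
6. P2: load  L1  bus=[BusRd]  L1: P0=S P1=I P2=S  mem[L1]=70
7. P0: load  L1  bus=[-]  L1: P0=S P1=I P2=S  mem[L1]=70
8. P0: store L0 := 56  bus=[BusRdX]  L0: P0=M P1=I P2=I  mem[L0]=50
9. P2: load  L6  bus=[BusRd]  L6: P0=I P1=I P2=E  mem[L6]=10
10. P1: store L6 := 47  bus=[BusRdX]  L6: P0=I P1=M P2=I  mem[L6]=10
11. P1: store L0 := 59  bus=[BusRdX,Flush]  L0: P0=I P1=M P2=I  mem[L0]=56
12. P2: store L2 := 25  bus=[BusRdX,Flush]  L2: P0=I P1=I P2=M  mem[L2]=6
13. P2: load  L2  bus=[-]  L2: P0=I P1=I P2=M  mem[L2]=6
14. P0: load  L5  bus=[BusRd]  L5: P0=E P1=I P2=I  mem[L5]=40
15. P2: store L3 := 93  bus=[-]  L3: P0=I P1=I P2=M  mem[L3]=40
16. P1: load  L2  bus=[BusRd,Flush]  L2: P0=I P1=S P2=S  mem[L2]=25
17. P1: load  L0  bus=[-]  L0: P0=I P1=M P2=I  mem[L0]=56
18. P0: store L4 := 52  bus=[-]  L4: P0=M P1=I P2=I  mem[L4]=0
19. P0: store L4 := 59  bus=[-]  L4: P0=M P1=I P2=I  mem[L4]=0
20. P2: load  L3  bus=[-]  L3: P0=I P1=I P2=M  mem[L3]=40
21. P0: load  L3  bus=[BusRd,Flush]  L3: P0=S P1=I P2=S  mem[L3]=93
22. P0: store L2 := 33  bus=[BusRdX]  L2: P0=M P1=I P2=I  mem[L2]=25
23. P0: load  L2  bus=[-]  L2: P0=M P1=I P2=I  mem[L2]=25
24. P0: load  L1  bus=[-]  L1: P0=S P1=I P2=S  mem[L1]=70
25. P0: load  L6  bus=[BusRd,Flush]  L6: P0=S P1=S P2=I  mem[L6]=47
26. P0: load  L4  bus=[-]  L4: P0=M P1=I P2=I  mem[L4]=0
27. P1: load  L2  bus=[BusRd,Flush]  L2: P0=S P1=S P2=I  mem[L2]=33
28. P0: load  L4  bus=[-]  L4: P0=M P1=I P2=I  mem[L4]=0
29. P1: load  L1  bus=[BusRd]  L1: P0=S P1=S P2=S  mem[L1]=70
30. P2: store L4 := 24  bus=[BusRdX,Flush]  L4: P0=I P1=I P2=M  mem[L4]=59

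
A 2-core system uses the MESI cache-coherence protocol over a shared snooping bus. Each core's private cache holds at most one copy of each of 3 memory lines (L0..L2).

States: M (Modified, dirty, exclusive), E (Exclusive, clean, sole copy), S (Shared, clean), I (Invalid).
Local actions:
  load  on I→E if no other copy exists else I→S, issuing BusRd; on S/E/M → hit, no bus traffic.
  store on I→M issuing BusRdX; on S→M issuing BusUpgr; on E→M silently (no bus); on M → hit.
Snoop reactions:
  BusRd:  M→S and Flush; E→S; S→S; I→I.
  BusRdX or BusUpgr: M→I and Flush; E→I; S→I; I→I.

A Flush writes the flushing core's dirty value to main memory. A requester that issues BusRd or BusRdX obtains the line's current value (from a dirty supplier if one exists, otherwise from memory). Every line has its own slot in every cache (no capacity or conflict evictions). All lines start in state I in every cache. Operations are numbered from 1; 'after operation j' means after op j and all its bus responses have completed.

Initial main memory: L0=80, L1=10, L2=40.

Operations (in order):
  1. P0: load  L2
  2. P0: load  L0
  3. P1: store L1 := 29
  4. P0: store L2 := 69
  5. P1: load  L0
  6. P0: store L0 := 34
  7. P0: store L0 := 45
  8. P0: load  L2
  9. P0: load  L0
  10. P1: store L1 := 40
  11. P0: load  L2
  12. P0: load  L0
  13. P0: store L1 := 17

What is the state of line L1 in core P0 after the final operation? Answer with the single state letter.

[1] P0: load  L2 | P0:E(40), P1:I | bus: BusRd
[2] P0: load  L0 | P0:E(80), P1:I | bus: BusRd
[3] P1: store L1 := 29 | P0:I, P1:M(29) | bus: BusRdX
[4] P0: store L2 := 69 | P0:M(69), P1:I | bus: none
[5] P1: load  L0 | P0:S(80), P1:S(80) | bus: BusRd
[6] P0: store L0 := 34 | P0:M(34), P1:I | bus: BusUpgr
[7] P0: store L0 := 45 | P0:M(45), P1:I | bus: none
[8] P0: load  L2 | P0:M(69), P1:I | bus: none
[9] P0: load  L0 | P0:M(45), P1:I | bus: none
[10] P1: store L1 := 40 | P0:I, P1:M(40) | bus: none
[11] P0: load  L2 | P0:M(69), P1:I | bus: none
[12] P0: load  L0 | P0:M(45), P1:I | bus: none
[13] P0: store L1 := 17 | P0:M(17), P1:I | bus: BusRdX,Flush

state = M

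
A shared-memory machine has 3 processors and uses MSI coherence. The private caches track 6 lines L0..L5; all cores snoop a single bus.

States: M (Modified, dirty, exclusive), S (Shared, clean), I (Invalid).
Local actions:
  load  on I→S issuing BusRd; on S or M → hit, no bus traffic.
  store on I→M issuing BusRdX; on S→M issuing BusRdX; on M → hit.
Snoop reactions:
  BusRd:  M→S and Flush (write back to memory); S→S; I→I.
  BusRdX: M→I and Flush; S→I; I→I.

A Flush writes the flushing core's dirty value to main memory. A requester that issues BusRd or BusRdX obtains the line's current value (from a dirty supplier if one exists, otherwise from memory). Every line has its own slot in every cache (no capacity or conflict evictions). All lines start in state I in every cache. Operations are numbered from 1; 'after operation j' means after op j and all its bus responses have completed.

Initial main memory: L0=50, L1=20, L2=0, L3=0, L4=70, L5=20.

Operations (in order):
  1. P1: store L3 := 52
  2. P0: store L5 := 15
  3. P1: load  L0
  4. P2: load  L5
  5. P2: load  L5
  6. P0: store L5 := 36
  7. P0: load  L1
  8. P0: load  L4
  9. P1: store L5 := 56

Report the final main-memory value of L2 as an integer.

memory[L2] = 0

step 1: P1: store L3 := 52  ⟶  IMI  (L3)  txn=BusRdX  M[L3]=0
step 2: P0: store L5 := 15  ⟶  MII  (L5)  txn=BusRdX  M[L5]=20
step 3: P1: load  L0  ⟶  ISI  (L0)  txn=BusRd  M[L0]=50
step 4: P2: load  L5  ⟶  SIS  (L5)  txn=BusRd+Flush  M[L5]=15
step 5: P2: load  L5  ⟶  SIS  (L5)  txn=∅  M[L5]=15
step 6: P0: store L5 := 36  ⟶  MII  (L5)  txn=BusRdX  M[L5]=15
step 7: P0: load  L1  ⟶  SII  (L1)  txn=BusRd  M[L1]=20
step 8: P0: load  L4  ⟶  SII  (L4)  txn=BusRd  M[L4]=70
step 9: P1: store L5 := 56  ⟶  IMI  (L5)  txn=BusRdX+Flush  M[L5]=36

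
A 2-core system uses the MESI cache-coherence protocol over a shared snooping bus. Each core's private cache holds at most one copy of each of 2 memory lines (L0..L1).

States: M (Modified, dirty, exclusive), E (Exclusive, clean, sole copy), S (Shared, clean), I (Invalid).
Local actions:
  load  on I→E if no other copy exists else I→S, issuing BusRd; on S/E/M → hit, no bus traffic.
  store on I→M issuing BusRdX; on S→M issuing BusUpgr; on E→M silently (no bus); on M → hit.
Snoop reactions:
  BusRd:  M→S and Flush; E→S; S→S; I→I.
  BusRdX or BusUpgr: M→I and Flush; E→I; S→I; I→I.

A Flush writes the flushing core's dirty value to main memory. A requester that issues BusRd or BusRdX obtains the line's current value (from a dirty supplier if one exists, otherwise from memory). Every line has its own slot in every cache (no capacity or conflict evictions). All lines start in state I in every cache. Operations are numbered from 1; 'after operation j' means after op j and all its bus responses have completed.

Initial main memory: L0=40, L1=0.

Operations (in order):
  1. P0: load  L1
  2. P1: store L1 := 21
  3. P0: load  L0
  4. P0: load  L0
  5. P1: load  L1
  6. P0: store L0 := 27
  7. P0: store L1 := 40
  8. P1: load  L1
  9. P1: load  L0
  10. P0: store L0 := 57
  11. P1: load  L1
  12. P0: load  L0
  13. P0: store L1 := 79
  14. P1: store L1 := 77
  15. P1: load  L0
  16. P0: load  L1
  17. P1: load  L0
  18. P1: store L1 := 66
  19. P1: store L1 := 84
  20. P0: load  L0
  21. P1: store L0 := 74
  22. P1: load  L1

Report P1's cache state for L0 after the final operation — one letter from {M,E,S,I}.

state = M

  op1 P0: load  L1 → E/I on L1; bus BusRd; mem=0
  op2 P1: store L1 := 21 → I/M on L1; bus BusRdX; mem=0
  op3 P0: load  L0 → E/I on L0; bus BusRd; mem=40
  op4 P0: load  L0 → E/I on L0; bus (none); mem=40
  op5 P1: load  L1 → I/M on L1; bus (none); mem=0
  op6 P0: store L0 := 27 → M/I on L0; bus (none); mem=40
  op7 P0: store L1 := 40 → M/I on L1; bus BusRdX Flush; mem=21
  op8 P1: load  L1 → S/S on L1; bus BusRd Flush; mem=40
  op9 P1: load  L0 → S/S on L0; bus BusRd Flush; mem=27
  op10 P0: store L0 := 57 → M/I on L0; bus BusUpgr; mem=27
  op11 P1: load  L1 → S/S on L1; bus (none); mem=40
  op12 P0: load  L0 → M/I on L0; bus (none); mem=27
  op13 P0: store L1 := 79 → M/I on L1; bus BusUpgr; mem=40
  op14 P1: store L1 := 77 → I/M on L1; bus BusRdX Flush; mem=79
  op15 P1: load  L0 → S/S on L0; bus BusRd Flush; mem=57
  op16 P0: load  L1 → S/S on L1; bus BusRd Flush; mem=77
  op17 P1: load  L0 → S/S on L0; bus (none); mem=57
  op18 P1: store L1 := 66 → I/M on L1; bus BusUpgr; mem=77
  op19 P1: store L1 := 84 → I/M on L1; bus (none); mem=77
  op20 P0: load  L0 → S/S on L0; bus (none); mem=57
  op21 P1: store L0 := 74 → I/M on L0; bus BusUpgr; mem=57
  op22 P1: load  L1 → I/M on L1; bus (none); mem=77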